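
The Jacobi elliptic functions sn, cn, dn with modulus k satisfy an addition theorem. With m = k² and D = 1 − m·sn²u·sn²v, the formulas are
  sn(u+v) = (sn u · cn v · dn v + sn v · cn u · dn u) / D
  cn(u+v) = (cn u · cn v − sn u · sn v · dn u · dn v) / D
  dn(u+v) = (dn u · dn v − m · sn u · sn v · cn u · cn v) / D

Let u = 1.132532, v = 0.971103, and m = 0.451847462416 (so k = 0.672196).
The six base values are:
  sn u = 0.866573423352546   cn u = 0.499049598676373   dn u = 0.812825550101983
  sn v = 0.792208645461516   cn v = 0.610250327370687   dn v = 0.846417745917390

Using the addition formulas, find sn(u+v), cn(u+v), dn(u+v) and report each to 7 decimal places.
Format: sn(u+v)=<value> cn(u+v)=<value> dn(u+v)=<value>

sn(u+v)=0.9770180 cn(u+v)=-0.2131569 dn(u+v)=0.7541105

m = k² = 0.451847462416
D = 1 − m·sn²u·sn²v = 0.7870479946418495
sn(u+v) = (sn u·cn v·dn v + sn v·cn u·dn u)/D = 0.768960040879507/0.7870479946418495 = 0.9770179787185995
cn(u+v) = (cn u·cn v − sn u·sn v·dn u·dn v)/D = -0.1677647203685679/0.7870479946418495 = -0.2131569122984808
dn(u+v) = (dn u·dn v − m·sn u·sn v·cn u·cn v)/D = 0.5935211429877758/0.7870479946418495 = 0.7541104824971453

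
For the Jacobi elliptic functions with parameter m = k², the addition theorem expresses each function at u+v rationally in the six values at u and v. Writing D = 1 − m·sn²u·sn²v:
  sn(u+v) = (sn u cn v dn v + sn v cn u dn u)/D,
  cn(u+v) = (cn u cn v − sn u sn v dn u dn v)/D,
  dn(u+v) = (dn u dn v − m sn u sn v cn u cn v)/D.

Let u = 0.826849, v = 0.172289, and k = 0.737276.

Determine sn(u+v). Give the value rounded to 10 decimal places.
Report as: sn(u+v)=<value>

sn(u+v)=0.7990840195

sn u = 0.7051262284614022, cn u = 0.7090818020058042, dn u = 0.8542437782957776
sn v = 0.170984487191569, cn v = 0.9852737209221792, dn v = 0.9920222683232043
m = k² = 0.543575900176
D = 1 − m·sn²u·sn²v = 0.9920985398734862
sn(u+v) = (sn u·cn v·dn v + sn v·cn u·dn u)/D = 0.7927700890076991/0.9920985398734862 = 0.799084019525716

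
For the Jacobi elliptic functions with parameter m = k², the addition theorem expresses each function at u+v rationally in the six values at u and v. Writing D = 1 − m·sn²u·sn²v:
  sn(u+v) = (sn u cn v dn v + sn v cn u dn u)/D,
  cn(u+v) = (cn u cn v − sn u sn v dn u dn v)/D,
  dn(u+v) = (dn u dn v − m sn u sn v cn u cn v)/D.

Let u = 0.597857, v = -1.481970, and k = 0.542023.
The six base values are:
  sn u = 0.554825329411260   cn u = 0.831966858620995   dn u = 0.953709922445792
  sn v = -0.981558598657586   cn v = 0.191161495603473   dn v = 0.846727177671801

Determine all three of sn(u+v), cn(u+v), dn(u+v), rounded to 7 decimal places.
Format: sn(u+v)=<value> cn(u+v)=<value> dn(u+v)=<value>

m = k² = 0.293788932529
D = 1 − m·sn²u·sn²v = 0.912867443931319
sn(u+v) = (sn u·cn v·dn v + sn v·cn u·dn u)/D = -0.6890176910117078/0.912867443931319 = -0.7547839454591692
cn(u+v) = (cn u·cn v − sn u·sn v·dn u·dn v)/D = 0.5988168264691587/0.912867443931319 = 0.6559734717784629
dn(u+v) = (dn u·dn v − m·sn u·sn v·cn u·cn v)/D = 0.8329778101541154/0.912867443931319 = 0.9124849568156861

sn(u+v)=-0.7547839 cn(u+v)=0.6559735 dn(u+v)=0.9124850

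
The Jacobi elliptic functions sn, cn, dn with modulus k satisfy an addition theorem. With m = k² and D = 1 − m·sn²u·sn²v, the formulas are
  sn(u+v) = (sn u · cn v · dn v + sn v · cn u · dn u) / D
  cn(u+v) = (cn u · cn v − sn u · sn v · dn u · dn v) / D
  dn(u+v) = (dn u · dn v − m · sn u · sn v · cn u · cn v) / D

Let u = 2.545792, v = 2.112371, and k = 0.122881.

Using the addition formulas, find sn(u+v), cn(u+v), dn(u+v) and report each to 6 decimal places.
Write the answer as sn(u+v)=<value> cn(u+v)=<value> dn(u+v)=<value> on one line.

sn u = 0.5706007517932731, cn u = -0.8212276067284584, dn u = 0.9975388452630489
sn v = 0.8618461404102252, cn v = -0.5071698238854501, dn v = 0.9943763038104934
m = k² = 0.015099740161
D = 1 − m·sn²u·sn²v = 0.9963483122456421
sn(u+v) = (sn u·cn v·dn v + sn v·cn u·dn u)/D = -0.9937939402493597/0.9963483122456421 = -0.9974362660478391
cn(u+v) = (cn u·cn v − sn u·sn v·dn u·dn v)/D = -0.07129911386820703/0.9963483122456421 = -0.07156043021491943
dn(u+v) = (dn u·dn v − m·sn u·sn v·cn u·cn v)/D = 0.9888362136187578/0.9963483122456421 = 0.9924603689949021

sn(u+v)=-0.997436 cn(u+v)=-0.071560 dn(u+v)=0.992460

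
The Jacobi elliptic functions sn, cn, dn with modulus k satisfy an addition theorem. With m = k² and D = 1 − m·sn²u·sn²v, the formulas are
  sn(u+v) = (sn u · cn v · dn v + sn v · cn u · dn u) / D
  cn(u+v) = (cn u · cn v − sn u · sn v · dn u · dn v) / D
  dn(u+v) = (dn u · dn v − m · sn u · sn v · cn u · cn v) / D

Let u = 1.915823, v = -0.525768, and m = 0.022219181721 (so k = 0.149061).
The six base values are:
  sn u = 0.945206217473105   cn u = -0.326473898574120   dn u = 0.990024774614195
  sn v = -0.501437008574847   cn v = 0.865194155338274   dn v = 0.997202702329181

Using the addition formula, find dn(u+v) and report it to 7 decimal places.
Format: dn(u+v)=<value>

m = k² = 0.022219181721
D = 1 − m·sn²u·sn²v = 0.9950086966162771
dn(u+v) = (dn u·dn v − m·sn u·sn v·cn u·cn v)/D = 0.9842807499108613/0.9950086966162771 = 0.9892182382506823

dn(u+v)=0.9892182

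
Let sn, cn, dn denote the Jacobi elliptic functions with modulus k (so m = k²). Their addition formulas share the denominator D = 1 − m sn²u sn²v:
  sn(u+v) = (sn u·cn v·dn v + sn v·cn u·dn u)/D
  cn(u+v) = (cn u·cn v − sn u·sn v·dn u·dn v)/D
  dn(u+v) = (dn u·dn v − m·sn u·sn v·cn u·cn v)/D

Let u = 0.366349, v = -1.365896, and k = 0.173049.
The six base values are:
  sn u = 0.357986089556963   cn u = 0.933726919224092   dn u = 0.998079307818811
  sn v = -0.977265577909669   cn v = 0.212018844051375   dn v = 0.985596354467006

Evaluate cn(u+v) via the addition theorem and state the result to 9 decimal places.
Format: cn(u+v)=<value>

m = k² = 0.029945956401
D = 1 − m·sn²u·sn²v = 0.9963348167378952
cn(u+v) = (cn u·cn v − sn u·sn v·dn u·dn v)/D = 0.5421138348319776/0.9963348167378952 = 0.5441080906987825

cn(u+v)=0.544108091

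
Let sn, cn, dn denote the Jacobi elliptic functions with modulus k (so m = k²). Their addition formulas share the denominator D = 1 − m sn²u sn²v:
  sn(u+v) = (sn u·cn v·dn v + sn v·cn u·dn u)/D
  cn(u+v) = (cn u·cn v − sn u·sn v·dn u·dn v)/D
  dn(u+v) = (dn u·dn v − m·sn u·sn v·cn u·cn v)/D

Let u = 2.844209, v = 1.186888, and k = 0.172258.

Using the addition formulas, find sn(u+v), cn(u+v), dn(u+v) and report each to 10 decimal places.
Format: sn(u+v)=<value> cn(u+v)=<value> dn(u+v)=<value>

sn u = 0.3154449164554859, cn u = -0.9489438891116753, dn u = 0.9985226043967756
sn v = 0.9248571464434362, cn v = 0.380314683745585, dn v = 0.98722795539623
m = k² = 0.029672818564
D = 1 − m·sn²u·sn²v = 0.9974744545971653
sn(u+v) = (sn u·cn v·dn v + sn v·cn u·dn u)/D = -0.7579048268471346/0.9974744545971653 = -0.759823796342953
cn(u+v) = (cn u·cn v − sn u·sn v·dn u·dn v)/D = -0.6484871324981917/0.9974744545971653 = -0.6501290629644107
dn(u+v) = (dn u·dn v − m·sn u·sn v·cn u·cn v)/D = 0.9888936420304101/0.9974744545971653 = 0.9913974613312572

sn(u+v)=-0.7598237963 cn(u+v)=-0.6501290630 dn(u+v)=0.9913974613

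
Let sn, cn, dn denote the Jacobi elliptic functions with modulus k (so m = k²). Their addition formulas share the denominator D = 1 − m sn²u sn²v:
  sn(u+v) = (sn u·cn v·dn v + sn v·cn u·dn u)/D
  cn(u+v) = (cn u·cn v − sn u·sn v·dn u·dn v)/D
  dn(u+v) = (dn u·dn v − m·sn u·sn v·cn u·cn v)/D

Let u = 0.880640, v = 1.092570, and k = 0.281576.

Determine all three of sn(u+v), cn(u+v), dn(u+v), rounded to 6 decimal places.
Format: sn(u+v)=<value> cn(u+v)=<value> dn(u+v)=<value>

sn(u+v)=0.937483 cn(u+v)=-0.348032 dn(u+v)=0.964530

sn u = 0.766212239199068, cn u = 0.6425875850820262, dn u = 0.9764493031974773
sn v = 0.8814961926065056, cn v = 0.4721911291206501, dn v = 0.9687067169104799
m = k² = 0.079285043776
D = 1 − m·sn²u·sn²v = 0.9638315146532945
sn(u+v) = (sn u·cn v·dn v + sn v·cn u·dn u)/D = 0.9035752437297361/0.9638315146532945 = 0.9374825682627388
cn(u+v) = (cn u·cn v − sn u·sn v·dn u·dn v)/D = -0.3354444328910706/0.9638315146532945 = -0.3480322315583707
dn(u+v) = (dn u·dn v − m·sn u·sn v·cn u·cn v)/D = 0.9296445856829369/0.9638315146532945 = 0.9645301814159344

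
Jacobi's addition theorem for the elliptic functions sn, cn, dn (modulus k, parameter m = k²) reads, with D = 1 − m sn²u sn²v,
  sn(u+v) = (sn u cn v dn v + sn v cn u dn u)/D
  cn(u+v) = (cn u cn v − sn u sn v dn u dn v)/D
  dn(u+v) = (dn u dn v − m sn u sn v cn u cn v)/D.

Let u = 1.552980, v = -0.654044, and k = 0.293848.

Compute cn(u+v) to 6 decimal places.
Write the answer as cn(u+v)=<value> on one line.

cn(u+v)=0.629366

sn u = 0.9986937354480019, cn u = 0.05109621098395003, dn u = 0.9559700772979087
sn v = -0.6054672899411702, cn v = 0.7958701909302138, dn v = 0.9840457954009778
m = k² = 0.086346647104
D = 1 − m·sn²u·sn²v = 0.9684287700977838
cn(u+v) = (cn u·cn v − sn u·sn v·dn u·dn v)/D = 0.6094961175767293/0.9684287700977838 = 0.6293659754812814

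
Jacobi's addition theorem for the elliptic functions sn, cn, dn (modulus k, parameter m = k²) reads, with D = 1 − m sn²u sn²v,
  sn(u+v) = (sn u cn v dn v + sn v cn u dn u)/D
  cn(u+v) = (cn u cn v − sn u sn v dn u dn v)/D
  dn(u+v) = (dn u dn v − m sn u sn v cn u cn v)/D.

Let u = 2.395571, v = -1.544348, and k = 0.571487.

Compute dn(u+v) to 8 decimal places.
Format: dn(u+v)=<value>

dn(u+v)=0.90809946

sn u = 0.8478707757515383, cn u = -0.5302029306091062, dn u = 0.8747651585790887
sn v = -0.9884015975794771, cn v = 0.1518627074114556, dn v = 0.8251876695241558
m = k² = 0.326597391169
D = 1 − m·sn²u·sn²v = 0.7706287816762022
dn(u+v) = (dn u·dn v − m·sn u·sn v·cn u·cn v)/D = 0.6998075799094023/0.7706287816762022 = 0.908099459232815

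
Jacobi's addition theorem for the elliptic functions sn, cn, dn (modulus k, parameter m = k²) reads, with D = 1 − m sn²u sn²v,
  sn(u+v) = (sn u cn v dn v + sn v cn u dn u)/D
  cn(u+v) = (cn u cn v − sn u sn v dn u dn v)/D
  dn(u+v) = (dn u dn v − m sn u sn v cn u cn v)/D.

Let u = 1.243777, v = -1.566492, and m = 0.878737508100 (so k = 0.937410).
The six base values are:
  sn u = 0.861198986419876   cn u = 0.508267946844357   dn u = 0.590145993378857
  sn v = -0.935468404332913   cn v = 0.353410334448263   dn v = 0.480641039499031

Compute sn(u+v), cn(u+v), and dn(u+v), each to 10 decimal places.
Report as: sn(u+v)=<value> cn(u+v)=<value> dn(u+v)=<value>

sn(u+v)=-0.3125861162 cn(u+v)=0.9498894251 dn(u+v)=0.9561058978

m = k² = 0.8787375081
D = 1 − m·sn²u·sn²v = 0.4296723440026496
sn(u+v) = (sn u·cn v·dn v + sn v·cn u·dn u)/D = -0.1343096092523576/0.4296723440026496 = -0.3125861162046989
cn(u+v) = (cn u·cn v − sn u·sn v·dn u·dn v)/D = 0.4081412158349244/0.4296723440026496 = 0.9498894251206624
dn(u+v) = (dn u·dn v − m·sn u·sn v·cn u·cn v)/D = 0.4108122622085513/0.4296723440026496 = 0.9561058977675741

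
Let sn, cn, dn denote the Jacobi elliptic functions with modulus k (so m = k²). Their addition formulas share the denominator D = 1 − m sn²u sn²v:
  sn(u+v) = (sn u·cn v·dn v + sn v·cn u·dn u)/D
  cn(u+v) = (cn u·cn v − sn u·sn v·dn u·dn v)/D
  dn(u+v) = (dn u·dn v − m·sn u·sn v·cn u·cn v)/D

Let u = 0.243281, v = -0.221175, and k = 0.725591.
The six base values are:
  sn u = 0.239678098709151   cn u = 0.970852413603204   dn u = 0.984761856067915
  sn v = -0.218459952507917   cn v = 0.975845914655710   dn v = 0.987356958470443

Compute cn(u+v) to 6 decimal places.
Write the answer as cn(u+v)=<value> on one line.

cn(u+v)=0.999756

m = k² = 0.526482299281
D = 1 − m·sn²u·sn²v = 0.9985566084911843
cn(u+v) = (cn u·cn v − sn u·sn v·dn u·dn v)/D = 0.9983126544032388/0.9985566084911843 = 0.9997556932818119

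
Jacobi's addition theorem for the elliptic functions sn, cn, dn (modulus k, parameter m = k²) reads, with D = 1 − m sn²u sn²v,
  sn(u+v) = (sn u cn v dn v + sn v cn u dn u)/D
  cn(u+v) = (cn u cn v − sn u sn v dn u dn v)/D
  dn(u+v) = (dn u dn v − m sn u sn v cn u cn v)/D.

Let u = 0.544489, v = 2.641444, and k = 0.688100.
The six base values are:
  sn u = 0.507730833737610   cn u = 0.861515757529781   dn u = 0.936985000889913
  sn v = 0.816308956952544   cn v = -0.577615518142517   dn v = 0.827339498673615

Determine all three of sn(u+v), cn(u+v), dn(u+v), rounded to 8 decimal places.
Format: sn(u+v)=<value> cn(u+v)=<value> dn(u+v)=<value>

sn(u+v)=0.45316906 cn(u+v)=-0.89142459 dn(u+v)=0.95013935

m = k² = 0.47348161
D = 1 − m·sn²u·sn²v = 0.918664654492571
sn(u+v) = (sn u·cn v·dn v + sn v·cn u·dn u)/D = 0.4163104008710733/0.918664654492571 = 0.4531690631996987
cn(u+v) = (cn u·cn v − sn u·sn v·dn u·dn v)/D = -0.8189202632372221/0.918664654492571 = -0.8914245902815939
dn(u+v) = (dn u·dn v − m·sn u·sn v·cn u·cn v)/D = 0.8728594331275673/0.918664654492571 = 0.9501393450362968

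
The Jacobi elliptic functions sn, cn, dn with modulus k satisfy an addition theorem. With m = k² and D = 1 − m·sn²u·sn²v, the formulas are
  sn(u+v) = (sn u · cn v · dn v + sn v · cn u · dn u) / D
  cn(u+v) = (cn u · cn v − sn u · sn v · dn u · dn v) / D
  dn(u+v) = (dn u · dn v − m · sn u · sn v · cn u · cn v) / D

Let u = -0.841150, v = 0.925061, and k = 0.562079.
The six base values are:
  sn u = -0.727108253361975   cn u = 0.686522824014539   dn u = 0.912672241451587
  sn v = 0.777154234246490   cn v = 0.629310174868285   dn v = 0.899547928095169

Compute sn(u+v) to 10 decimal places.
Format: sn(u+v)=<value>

m = k² = 0.315932802241
D = 1 − m·sn²u·sn²v = 0.8991194820546847
sn(u+v) = (sn u·cn v·dn v + sn v·cn u·dn u)/D = 0.07532967848776978/0.8991194820546847 = 0.08378161077727399

sn(u+v)=0.0837816108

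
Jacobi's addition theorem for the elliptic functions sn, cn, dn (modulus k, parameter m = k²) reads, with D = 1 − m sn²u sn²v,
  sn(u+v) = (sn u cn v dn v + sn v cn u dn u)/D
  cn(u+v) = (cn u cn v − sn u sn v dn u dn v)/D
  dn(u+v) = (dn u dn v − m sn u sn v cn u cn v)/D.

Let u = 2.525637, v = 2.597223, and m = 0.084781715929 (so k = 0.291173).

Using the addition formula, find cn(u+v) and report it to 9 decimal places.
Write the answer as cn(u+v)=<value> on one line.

sn u = 0.6301715145094793, cn u = -0.7764559628857448, dn u = 0.9830217761691585
sn v = 0.5739312243158224, cn v = -0.8189035045445471, dn v = 0.9859377023211491
m = k² = 0.084781715929
D = 1 − m·sn²u·sn²v = 0.9889097983249757
cn(u+v) = (cn u·cn v − sn u·sn v·dn u·dn v)/D = 0.2853076333175716/0.9889097983249757 = 0.2885072367579209

cn(u+v)=0.288507237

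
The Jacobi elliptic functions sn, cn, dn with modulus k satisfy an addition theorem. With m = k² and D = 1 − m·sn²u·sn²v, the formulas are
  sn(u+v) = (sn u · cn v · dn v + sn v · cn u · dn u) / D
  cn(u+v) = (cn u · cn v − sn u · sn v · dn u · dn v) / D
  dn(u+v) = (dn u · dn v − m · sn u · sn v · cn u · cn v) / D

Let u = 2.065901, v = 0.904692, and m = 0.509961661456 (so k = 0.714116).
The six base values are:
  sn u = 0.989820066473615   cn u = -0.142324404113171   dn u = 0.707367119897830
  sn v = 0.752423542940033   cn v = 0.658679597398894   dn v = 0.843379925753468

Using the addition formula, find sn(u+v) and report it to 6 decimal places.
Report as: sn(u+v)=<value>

sn(u+v)=0.661116

m = k² = 0.509961661456
D = 1 − m·sn²u·sn²v = 0.7171378831550731
sn(u+v) = (sn u·cn v·dn v + sn v·cn u·dn u)/D = 0.4741113277699251/0.7171378831550731 = 0.6611159986194786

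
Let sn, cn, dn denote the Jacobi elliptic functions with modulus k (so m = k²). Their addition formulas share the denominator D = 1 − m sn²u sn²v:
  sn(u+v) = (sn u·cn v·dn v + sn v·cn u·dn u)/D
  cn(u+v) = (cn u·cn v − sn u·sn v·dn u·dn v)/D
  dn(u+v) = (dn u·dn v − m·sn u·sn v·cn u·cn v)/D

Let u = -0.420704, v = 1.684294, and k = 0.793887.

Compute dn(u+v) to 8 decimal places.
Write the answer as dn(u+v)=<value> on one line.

dn(u+v)=0.70322444

sn u = -0.401533428670414, cn u = 0.9158443675975638, dn u = 0.9478313690818914
sn v = 0.9831655885252442, cn v = 0.1827167905251461, dn v = 0.6251278389086617
m = k² = 0.630256568769
D = 1 − m·sn²u·sn²v = 0.9017767874609369
dn(u+v) = (dn u·dn v − m·sn u·sn v·cn u·cn v)/D = 0.634151477693275/0.9017767874609369 = 0.7032244414704954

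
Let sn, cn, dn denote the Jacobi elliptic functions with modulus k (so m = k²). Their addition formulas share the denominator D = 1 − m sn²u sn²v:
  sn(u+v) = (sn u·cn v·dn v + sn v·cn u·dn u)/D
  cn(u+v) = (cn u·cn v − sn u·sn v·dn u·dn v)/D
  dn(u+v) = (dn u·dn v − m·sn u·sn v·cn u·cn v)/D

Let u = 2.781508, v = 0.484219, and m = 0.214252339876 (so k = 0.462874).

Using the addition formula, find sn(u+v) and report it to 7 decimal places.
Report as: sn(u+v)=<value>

sn(u+v)=0.0679724

sn u = 0.5197949588773166, cn u = -0.8542910515308754, dn u = 0.9706244619068078
sn v = 0.4620972394485775, cn v = 0.886829262763698, dn v = 0.9768571395703106
m = k² = 0.214252339876
D = 1 − m·sn²u·sn²v = 0.9876389191140913
sn(u+v) = (sn u·cn v·dn v + sn v·cn u·dn u)/D = 0.06713214360201039/0.9876389191140913 = 0.06797235538492924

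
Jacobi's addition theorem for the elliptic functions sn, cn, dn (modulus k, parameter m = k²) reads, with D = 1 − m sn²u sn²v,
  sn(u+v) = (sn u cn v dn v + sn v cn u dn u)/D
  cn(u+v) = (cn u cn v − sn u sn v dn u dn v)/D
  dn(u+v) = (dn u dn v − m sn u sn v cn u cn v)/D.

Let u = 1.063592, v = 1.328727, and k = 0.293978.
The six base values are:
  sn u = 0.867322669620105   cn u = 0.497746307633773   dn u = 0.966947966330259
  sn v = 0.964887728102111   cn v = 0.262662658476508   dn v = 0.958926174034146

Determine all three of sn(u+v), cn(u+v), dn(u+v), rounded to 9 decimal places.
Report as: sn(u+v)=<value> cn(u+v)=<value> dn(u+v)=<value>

m = k² = 0.086423064484
D = 1 − m·sn²u·sn²v = 0.9394736306819087
sn(u+v) = (sn u·cn v·dn v + sn v·cn u·dn u)/D = 0.6828515419589969/0.9394736306819087 = 0.7268448199694068
cn(u+v) = (cn u·cn v − sn u·sn v·dn u·dn v)/D = -0.6452321089273748/0.9394736306819087 = -0.6868017237046225
dn(u+v) = (dn u·dn v − m·sn u·sn v·cn u·cn v)/D = 0.9177760173187436/0.9394736306819087 = 0.9769044998661473

sn(u+v)=0.726844820 cn(u+v)=-0.686801724 dn(u+v)=0.976904500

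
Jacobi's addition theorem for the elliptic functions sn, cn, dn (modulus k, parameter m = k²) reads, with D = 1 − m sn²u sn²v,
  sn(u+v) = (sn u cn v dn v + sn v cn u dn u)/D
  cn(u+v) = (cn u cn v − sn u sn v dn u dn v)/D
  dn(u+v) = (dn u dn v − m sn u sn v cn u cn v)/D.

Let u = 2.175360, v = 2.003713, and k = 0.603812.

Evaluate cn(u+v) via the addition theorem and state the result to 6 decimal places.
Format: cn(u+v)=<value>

sn u = 0.942870334939611, cn u = -0.3331599187940616, dn u = 0.8221184895537954
sn v = 0.980062559344895, cn v = -0.1986891536303231, dn v = 0.8061042639502209
m = k² = 0.364588931344
D = 1 − m·sn²u·sn²v = 0.6886742661412608
cn(u+v) = (cn u·cn v − sn u·sn v·dn u·dn v)/D = -0.5461994109880073/0.6886742661412608 = -0.7931172077162688

cn(u+v)=-0.793117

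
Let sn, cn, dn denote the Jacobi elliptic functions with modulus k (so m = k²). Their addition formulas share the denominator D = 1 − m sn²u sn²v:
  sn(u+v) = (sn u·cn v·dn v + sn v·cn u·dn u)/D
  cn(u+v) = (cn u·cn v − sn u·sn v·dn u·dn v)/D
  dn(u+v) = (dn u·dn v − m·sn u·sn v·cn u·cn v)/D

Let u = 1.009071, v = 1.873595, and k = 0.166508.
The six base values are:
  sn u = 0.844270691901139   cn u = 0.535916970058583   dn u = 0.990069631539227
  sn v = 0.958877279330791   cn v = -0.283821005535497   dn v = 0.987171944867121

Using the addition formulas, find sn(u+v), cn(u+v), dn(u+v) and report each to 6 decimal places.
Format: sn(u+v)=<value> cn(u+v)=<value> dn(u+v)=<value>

m = k² = 0.027724914064
D = 1 − m·sn²u·sn²v = 0.9818298006668795
sn(u+v) = (sn u·cn v·dn v + sn v·cn u·dn u)/D = 0.2722277266800342/0.9818298006668795 = 0.2772656997120391
cn(u+v) = (cn u·cn v − sn u·sn v·dn u·dn v)/D = -0.9433354770728094/0.9818298006668795 = -0.9607932825343823
dn(u+v) = (dn u·dn v − m·sn u·sn v·cn u·cn v)/D = 0.980782912444656/0.9818298006668795 = 0.9989337375770094

sn(u+v)=0.277266 cn(u+v)=-0.960793 dn(u+v)=0.998934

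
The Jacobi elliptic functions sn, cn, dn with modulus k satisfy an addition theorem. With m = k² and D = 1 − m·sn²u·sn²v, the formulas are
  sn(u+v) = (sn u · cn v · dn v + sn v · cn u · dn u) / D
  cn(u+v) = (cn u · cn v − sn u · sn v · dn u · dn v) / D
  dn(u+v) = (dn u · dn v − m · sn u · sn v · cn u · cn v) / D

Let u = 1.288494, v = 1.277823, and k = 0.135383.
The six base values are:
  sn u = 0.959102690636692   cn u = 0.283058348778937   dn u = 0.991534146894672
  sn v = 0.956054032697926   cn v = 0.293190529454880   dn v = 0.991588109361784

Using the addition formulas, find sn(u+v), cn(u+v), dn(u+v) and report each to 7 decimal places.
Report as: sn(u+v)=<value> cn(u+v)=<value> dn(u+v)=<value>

sn(u+v)=0.5557266 cn(u+v)=-0.8313651 dn(u+v)=0.9971658

m = k² = 0.018328556689
D = 1 − m·sn²u·sn²v = 0.9845892646887833
sn(u+v) = (sn u·cn v·dn v + sn v·cn u·dn u)/D = 0.5471624579837224/0.9845892646887833 = 0.555726613733366
cn(u+v) = (cn u·cn v − sn u·sn v·dn u·dn v)/D = -0.8185531532610513/0.9845892646887833 = -0.8313651007760947
dn(u+v) = (dn u·dn v − m·sn u·sn v·cn u·cn v)/D = 0.9817987029028014/0.9845892646887833 = 0.9971657604992637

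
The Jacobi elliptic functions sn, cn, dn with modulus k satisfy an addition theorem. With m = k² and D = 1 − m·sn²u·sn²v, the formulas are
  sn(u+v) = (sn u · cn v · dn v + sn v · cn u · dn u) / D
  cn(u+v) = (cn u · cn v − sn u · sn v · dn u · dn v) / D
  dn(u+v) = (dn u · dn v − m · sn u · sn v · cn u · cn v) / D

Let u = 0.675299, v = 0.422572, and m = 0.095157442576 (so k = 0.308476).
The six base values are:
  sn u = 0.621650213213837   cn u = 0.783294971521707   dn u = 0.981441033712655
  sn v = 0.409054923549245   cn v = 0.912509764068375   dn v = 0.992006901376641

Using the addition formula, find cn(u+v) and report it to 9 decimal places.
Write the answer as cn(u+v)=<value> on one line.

m = k² = 0.095157442576
D = 1 − m·sn²u·sn²v = 0.9938468403397426
cn(u+v) = (cn u·cn v − sn u·sn v·dn u·dn v)/D = 0.4671894072187909/0.9938468403397426 = 0.4700818961793792

cn(u+v)=0.470081896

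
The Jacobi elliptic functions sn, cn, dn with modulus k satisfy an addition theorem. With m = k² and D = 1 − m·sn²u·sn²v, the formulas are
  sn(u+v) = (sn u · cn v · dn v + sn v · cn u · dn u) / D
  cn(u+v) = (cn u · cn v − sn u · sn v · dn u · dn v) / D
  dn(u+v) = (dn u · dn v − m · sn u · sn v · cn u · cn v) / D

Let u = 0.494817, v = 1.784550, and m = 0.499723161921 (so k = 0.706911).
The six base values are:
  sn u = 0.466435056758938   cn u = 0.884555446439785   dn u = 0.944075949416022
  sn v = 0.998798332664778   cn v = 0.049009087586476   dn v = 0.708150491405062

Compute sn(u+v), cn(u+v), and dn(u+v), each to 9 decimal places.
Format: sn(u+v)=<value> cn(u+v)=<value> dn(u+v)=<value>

m = k² = 0.499723161921
D = 1 − m·sn²u·sn²v = 0.8915405332642772
sn(u+v) = (sn u·cn v·dn v + sn v·cn u·dn u)/D = 0.8502720317146786/0.8915405332642772 = 0.9537110204081259
cn(u+v) = (cn u·cn v − sn u·sn v·dn u·dn v)/D = -0.2681081769304033/0.8915405332642772 = -0.3007246074934527
dn(u+v) = (dn u·dn v − m·sn u·sn v·cn u·cn v)/D = 0.6584553151524145/0.8915405332642772 = 0.7385590341490734

sn(u+v)=0.953711020 cn(u+v)=-0.300724607 dn(u+v)=0.738559034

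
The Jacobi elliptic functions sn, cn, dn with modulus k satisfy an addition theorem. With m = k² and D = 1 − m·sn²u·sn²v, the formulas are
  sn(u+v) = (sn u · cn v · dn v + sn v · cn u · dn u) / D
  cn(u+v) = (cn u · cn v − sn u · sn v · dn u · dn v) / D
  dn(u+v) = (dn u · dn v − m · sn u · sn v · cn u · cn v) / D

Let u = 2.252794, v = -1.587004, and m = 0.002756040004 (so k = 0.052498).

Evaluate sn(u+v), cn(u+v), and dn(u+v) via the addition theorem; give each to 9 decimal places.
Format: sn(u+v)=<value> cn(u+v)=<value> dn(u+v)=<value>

sn u = 0.7775055965952151, cn u = -0.6288760189919143, dn u = 0.9991666190417097
sn v = -0.9998859542162433, cn v = -0.01510227006355408, dn v = 0.9986213439485651
m = k² = 0.002756040004
D = 1 − m·sn²u·sn²v = 0.9983343126014946
sn(u+v) = (sn u·cn v·dn v + sn v·cn u·dn u)/D = 0.6165543536255411/0.9983343126014946 = 0.6175830539360128
cn(u+v) = (cn u·cn v − sn u·sn v·dn u·dn v)/D = 0.7851955990343361/0.9983343126014946 = 0.7865056716204073
dn(u+v) = (dn u·dn v − m·sn u·sn v·cn u·cn v)/D = 0.9978094611094852/0.9983343126014946 = 0.9994742728108366

sn(u+v)=0.617583054 cn(u+v)=0.786505672 dn(u+v)=0.999474273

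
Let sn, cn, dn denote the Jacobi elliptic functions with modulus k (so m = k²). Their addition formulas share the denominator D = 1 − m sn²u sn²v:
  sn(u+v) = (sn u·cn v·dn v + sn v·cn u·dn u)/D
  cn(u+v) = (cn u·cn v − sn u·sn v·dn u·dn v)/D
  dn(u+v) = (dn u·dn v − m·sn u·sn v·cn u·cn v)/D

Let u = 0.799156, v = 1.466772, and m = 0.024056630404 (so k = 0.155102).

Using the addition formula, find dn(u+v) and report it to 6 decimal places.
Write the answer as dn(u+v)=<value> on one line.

dn(u+v)=0.992682

sn u = 0.7155117631154115, cn u = 0.6986006848289481, dn u = 0.9938229408037397
sn v = 0.9937085527793238, cn v = 0.1119969291240693, dn v = 0.9880511724703488
m = k² = 0.024056630404
D = 1 − m·sn²u·sn²v = 0.9878385206275475
dn(u+v) = (dn u·dn v − m·sn u·sn v·cn u·cn v)/D = 0.9806096457844622/0.9878385206275475 = 0.9926821290199404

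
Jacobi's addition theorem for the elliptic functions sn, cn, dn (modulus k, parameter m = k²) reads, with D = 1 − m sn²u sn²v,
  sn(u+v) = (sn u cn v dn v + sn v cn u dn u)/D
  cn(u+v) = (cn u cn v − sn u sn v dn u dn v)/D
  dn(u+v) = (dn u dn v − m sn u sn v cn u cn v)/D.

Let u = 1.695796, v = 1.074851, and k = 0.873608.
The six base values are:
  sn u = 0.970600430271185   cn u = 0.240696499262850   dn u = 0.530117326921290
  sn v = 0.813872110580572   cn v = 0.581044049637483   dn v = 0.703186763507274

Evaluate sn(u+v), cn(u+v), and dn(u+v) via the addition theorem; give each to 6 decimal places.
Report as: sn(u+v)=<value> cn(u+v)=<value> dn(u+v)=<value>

sn(u+v)=0.955436 cn(u+v)=-0.295200 dn(u+v)=0.550741

m = k² = 0.763190937664
D = 1 − m·sn²u·sn²v = 0.5237593121131739
sn(u+v) = (sn u·cn v·dn v + sn v·cn u·dn u)/D = 0.5004182883326569/0.5237593121131739 = 0.955435591805815
cn(u+v) = (cn u·cn v − sn u·sn v·dn u·dn v)/D = -0.1546135625599481/0.5237593121131739 = -0.2951996441574279
dn(u+v) = (dn u·dn v − m·sn u·sn v·cn u·cn v)/D = 0.2884557422077948/0.5237593121131739 = 0.5507410284391569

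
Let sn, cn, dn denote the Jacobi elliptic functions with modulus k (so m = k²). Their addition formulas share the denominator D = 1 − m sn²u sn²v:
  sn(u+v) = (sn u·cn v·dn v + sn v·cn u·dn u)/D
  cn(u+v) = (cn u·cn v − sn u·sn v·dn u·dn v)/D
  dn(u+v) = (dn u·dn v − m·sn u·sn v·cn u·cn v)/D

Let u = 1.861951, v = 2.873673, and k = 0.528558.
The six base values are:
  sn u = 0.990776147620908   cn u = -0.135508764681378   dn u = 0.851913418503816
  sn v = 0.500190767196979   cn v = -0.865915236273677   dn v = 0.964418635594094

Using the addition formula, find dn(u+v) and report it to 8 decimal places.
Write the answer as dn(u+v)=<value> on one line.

m = k² = 0.279373559364
D = 1 − m·sn²u·sn²v = 0.9313867915074035
dn(u+v) = (dn u·dn v − m·sn u·sn v·cn u·cn v)/D = 0.8053554448057448/0.9313867915074035 = 0.8646842022553453

dn(u+v)=0.86468420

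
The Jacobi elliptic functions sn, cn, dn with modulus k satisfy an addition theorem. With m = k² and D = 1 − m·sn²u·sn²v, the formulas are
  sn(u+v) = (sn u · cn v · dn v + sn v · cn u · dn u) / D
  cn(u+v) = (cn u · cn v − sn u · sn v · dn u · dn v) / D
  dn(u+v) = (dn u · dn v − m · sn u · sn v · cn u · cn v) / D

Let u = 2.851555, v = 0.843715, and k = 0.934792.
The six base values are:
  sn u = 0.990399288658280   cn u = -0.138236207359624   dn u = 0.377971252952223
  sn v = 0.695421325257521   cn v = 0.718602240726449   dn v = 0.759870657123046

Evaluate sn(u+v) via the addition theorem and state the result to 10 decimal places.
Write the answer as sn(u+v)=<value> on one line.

m = k² = 0.873836083264
D = 1 − m·sn²u·sn²v = 0.5854789189259256
sn(u+v) = (sn u·cn v·dn v + sn v·cn u·dn u)/D = 0.5044670526386181/0.5854789189259256 = 0.8616314547483184

sn(u+v)=0.8616314547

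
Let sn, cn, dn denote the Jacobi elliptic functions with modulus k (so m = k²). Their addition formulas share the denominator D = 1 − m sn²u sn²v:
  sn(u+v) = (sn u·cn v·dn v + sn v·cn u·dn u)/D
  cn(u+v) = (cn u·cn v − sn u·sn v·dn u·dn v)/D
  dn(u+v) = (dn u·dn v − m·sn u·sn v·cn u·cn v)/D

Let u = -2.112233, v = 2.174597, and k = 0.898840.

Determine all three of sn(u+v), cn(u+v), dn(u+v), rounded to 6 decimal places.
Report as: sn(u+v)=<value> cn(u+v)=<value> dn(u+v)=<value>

sn u = -0.9974202561347561, cn u = 0.07178323378113811, dn u = 0.4430007863054612
sn v = 0.9990182115204218, cn v = 0.04430138881048553, dn v = 0.4400821237857523
m = k² = 0.8079133456
D = 1 − m·sn²u·sn²v = 0.1978271475019514
sn(u+v) = (sn u·cn v·dn v + sn v·cn u·dn u)/D = 0.01232285416154604/0.1978271475019514 = 0.06229101676464541
cn(u+v) = (cn u·cn v − sn u·sn v·dn u·dn v)/D = 0.1974429729164148/0.1978271475019514 = 0.9980580289895105
dn(u+v) = (dn u·dn v − m·sn u·sn v·cn u·cn v)/D = 0.1975168257081902/0.1978271475019514 = 0.9984313487927223

sn(u+v)=0.062291 cn(u+v)=0.998058 dn(u+v)=0.998431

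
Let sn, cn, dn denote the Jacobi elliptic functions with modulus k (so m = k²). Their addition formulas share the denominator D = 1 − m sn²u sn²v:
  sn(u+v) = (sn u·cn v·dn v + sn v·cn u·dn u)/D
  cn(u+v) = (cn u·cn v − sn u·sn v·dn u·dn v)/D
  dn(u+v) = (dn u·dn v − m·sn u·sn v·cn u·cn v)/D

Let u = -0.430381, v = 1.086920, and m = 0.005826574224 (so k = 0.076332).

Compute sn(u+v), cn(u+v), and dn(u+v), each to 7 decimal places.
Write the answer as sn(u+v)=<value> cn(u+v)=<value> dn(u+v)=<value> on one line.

sn u = -0.4171492962076297, cn u = 0.9088379749292385, dn u = 0.9994929200451794
sn v = 0.8847403599728224, cn v = 0.4660842149603015, dn v = 0.9977169732382356
m = k² = 0.005826574224
D = 1 − m·sn²u·sn²v = 0.9992063518791775
sn(u+v) = (sn u·cn v·dn v + sn v·cn u·dn u)/D = 0.6096950805075847/0.9992063518791775 = 0.6101793482006488
cn(u+v) = (cn u·cn v − sn u·sn v·dn u·dn v)/D = 0.7916345384333257/0.9992063518791775 = 0.7922633167258417
dn(u+v) = (dn u·dn v − m·sn u·sn v·cn u·cn v)/D = 0.9981219526296375/0.9992063518791775 = 0.9989147394354523

sn(u+v)=0.6101793 cn(u+v)=0.7922633 dn(u+v)=0.9989147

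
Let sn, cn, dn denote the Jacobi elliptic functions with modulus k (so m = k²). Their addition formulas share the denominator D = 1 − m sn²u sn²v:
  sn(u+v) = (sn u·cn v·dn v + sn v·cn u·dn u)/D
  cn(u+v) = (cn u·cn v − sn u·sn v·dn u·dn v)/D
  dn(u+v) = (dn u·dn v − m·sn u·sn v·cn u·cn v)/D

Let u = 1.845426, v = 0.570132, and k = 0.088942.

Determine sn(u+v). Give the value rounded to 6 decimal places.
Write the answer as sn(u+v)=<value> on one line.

sn u = 0.9636483340276435, cn u = -0.2671738915495809, dn u = 0.9963202295782927
sn v = 0.5395504544789153, cn v = 0.8419532689357503, dn v = 0.9988478788114305
m = k² = 0.007910679364
D = 1 − m·sn²u·sn²v = 0.9978614714270128
sn(u+v) = (sn u·cn v·dn v + sn v·cn u·dn u)/D = 0.6667887532837962/0.9978614714270128 = 0.6682177560480825

sn(u+v)=0.668218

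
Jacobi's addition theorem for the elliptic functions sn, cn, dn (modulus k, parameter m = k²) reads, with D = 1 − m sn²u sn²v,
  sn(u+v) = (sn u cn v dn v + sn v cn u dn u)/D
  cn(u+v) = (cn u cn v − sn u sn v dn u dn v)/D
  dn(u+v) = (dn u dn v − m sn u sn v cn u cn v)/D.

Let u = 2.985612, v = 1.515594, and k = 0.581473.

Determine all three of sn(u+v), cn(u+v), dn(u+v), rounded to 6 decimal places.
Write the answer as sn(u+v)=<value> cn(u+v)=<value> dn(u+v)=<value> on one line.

sn u = 0.4634768131109138, cn u = -0.886109047300924, dn u = 0.9630005984730067
sn v = 0.9837499272178325, cn v = 0.1795440912391974, dn v = 0.8202368675620725
m = k² = 0.338110849729
D = 1 − m·sn²u·sn²v = 0.9297114542793911
sn(u+v) = (sn u·cn v·dn v + sn v·cn u·dn u)/D = -0.7712013533228689/0.9297114542793911 = -0.8295061330836441
cn(u+v) = (cn u·cn v − sn u·sn v·dn u·dn v)/D = -0.5192416208772905/0.9297114542793911 = -0.5584976053454659
dn(u+v) = (dn u·dn v − m·sn u·sn v·cn u·cn v)/D = 0.8144147861640376/0.9297114542793911 = 0.8759866111311723

sn(u+v)=-0.829506 cn(u+v)=-0.558498 dn(u+v)=0.875987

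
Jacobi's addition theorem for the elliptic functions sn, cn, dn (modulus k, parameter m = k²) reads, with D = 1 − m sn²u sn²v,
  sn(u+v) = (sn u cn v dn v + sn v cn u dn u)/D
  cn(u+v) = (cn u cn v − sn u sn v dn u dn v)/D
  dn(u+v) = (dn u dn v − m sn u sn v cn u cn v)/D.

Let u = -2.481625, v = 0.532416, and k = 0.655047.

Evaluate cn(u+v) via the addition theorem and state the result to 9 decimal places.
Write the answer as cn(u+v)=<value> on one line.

cn(u+v)=-0.114001178

sn u = -0.86137427252646, cn u = -0.5079708285221818, dn u = 0.825610385087198
sn v = 0.4988455511668747, cn v = 0.8666908999643512, dn v = 0.945104832055319
m = k² = 0.429086572209
D = 1 − m·sn²u·sn²v = 0.9207752416656978
cn(u+v) = (cn u·cn v − sn u·sn v·dn u·dn v)/D = -0.1049694619516754/0.9207752416656978 = -0.1140011777051953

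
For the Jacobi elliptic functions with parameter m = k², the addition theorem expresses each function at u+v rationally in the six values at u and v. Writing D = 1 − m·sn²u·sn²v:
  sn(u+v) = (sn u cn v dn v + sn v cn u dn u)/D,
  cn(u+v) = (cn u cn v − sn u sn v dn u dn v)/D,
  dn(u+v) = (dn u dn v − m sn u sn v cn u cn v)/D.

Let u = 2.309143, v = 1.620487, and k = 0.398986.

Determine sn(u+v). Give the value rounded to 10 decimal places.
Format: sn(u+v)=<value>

sn(u+v)=-0.6001686434

sn u = 0.8134614090825886, cn u = -0.5816188923456403, dn u = 0.9458652082624056
sn v = 0.9998462111585637, cn v = 0.01753721847571205, dn v = 0.9169837137471382
m = k² = 0.159189828196
D = 1 − m·sn²u·sn²v = 0.894693389637845
sn(u+v) = (sn u·cn v·dn v + sn v·cn u·dn u)/D = -0.5369669178818341/0.894693389637845 = -0.6001686433596968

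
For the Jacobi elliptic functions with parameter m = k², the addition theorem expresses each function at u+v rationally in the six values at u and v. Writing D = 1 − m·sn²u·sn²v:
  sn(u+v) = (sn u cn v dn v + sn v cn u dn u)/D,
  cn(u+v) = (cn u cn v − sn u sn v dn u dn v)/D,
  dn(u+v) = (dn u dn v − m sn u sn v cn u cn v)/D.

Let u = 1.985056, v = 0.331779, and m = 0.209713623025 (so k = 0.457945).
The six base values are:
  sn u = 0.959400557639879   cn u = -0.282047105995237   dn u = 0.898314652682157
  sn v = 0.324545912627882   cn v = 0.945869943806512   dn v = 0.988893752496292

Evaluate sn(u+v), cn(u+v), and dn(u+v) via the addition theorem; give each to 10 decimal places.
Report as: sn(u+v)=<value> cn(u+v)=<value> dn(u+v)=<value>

sn(u+v)=0.8320781098 cn(u+v)=-0.5546584708 dn(u+v)=0.9245560763

m = k² = 0.209713623025
D = 1 − m·sn²u·sn²v = 0.9796680579030979
sn(u+v) = (sn u·cn v·dn v + sn v·cn u·dn u)/D = 0.8151603458068498/0.9796680579030979 = 0.8320781097544775
cn(u+v) = (cn u·cn v − sn u·sn v·dn u·dn v)/D = -0.5433811869210092/0.9796680579030979 = -0.5546584708335532
dn(u+v) = (dn u·dn v − m·sn u·sn v·cn u·cn v)/D = 0.9057580557239321/0.9796680579030979 = 0.9245560763332794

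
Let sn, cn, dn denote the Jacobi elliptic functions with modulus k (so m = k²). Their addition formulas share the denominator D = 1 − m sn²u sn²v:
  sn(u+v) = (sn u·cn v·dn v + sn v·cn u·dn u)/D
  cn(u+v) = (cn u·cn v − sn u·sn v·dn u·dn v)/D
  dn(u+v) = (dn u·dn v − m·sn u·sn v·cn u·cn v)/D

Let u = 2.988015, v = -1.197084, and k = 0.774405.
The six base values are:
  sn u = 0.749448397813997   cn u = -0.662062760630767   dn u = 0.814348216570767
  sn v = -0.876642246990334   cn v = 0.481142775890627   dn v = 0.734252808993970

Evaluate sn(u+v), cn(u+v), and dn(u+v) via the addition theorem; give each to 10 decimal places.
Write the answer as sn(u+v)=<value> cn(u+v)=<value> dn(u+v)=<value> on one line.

m = k² = 0.599703104025
D = 1 − m·sn²u·sn²v = 0.741140230426289
sn(u+v) = (sn u·cn v·dn v + sn v·cn u·dn u)/D = 0.7374067974684992/0.741140230426289 = 0.9949625822421724
cn(u+v) = (cn u·cn v − sn u·sn v·dn u·dn v)/D = 0.07429708072047376/0.741140230426289 = 0.1002469946581358
dn(u+v) = (dn u·dn v − m·sn u·sn v·cn u·cn v)/D = 0.4724288443228959/0.741140230426289 = 0.6374351639920616

sn(u+v)=0.9949625822 cn(u+v)=0.1002469947 dn(u+v)=0.6374351640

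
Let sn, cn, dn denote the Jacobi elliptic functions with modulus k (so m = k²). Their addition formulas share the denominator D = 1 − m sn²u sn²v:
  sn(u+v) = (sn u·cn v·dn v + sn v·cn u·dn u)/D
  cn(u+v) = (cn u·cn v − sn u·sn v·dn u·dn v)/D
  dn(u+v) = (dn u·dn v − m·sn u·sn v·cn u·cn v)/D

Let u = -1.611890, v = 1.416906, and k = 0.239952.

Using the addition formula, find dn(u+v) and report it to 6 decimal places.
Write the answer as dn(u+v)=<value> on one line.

dn(u+v)=0.998919

sn u = -0.9998520375044929, cn u = -0.01720183414971073, dn u = 0.97079352845882
sn v = 0.9852210680366735, cn v = 0.17128761512928, dn v = 0.9716544210445942
m = k² = 0.057576962304
D = 1 − m·sn²u·sn²v = 0.9441288512749585
dn(u+v) = (dn u·dn v − m·sn u·sn v·cn u·cn v)/D = 0.9431087075171142/0.9441288512749585 = 0.9989194867242256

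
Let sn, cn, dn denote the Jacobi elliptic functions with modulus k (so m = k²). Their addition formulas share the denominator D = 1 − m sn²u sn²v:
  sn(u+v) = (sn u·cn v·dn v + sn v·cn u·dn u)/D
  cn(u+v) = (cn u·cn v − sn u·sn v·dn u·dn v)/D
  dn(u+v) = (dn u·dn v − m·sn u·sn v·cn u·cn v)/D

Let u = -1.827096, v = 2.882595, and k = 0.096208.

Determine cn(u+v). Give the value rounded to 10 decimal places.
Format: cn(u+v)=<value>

cn(u+v)=0.4940548109

sn u = -0.9685406482879109, cn u = -0.2488554050327886, dn u = 0.9956491522582618
sn v = 0.2631411431813458, cn v = -0.9647573470905596, dn v = 0.9996794915420837
m = k² = 0.009255979264
D = 1 − m·sn²u·sn²v = 0.9993987769928061
cn(u+v) = (cn u·cn v − sn u·sn v·dn u·dn v)/D = 0.4937577738215785/0.9993987769928061 = 0.4940548109407309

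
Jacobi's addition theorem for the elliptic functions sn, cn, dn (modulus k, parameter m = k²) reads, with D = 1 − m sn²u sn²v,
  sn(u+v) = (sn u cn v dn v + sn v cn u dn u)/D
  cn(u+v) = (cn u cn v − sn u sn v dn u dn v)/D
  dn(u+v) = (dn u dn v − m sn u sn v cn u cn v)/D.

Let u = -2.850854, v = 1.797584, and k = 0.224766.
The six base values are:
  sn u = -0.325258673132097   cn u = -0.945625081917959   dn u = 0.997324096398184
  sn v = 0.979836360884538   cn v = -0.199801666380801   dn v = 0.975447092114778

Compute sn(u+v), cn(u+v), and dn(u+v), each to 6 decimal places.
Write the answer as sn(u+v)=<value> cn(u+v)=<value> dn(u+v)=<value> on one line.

m = k² = 0.050519754756
D = 1 − m·sn²u·sn²v = 0.9948687153271805
sn(u+v) = (sn u·cn v·dn v + sn v·cn u·dn u)/D = -0.8606868600188927/0.9948687153271805 = -0.86512606815246
cn(u+v) = (cn u·cn v − sn u·sn v·dn u·dn v)/D = 0.4989808510630178/0.9948687153271805 = 0.5015544698266233
dn(u+v) = (dn u·dn v − m·sn u·sn v·cn u·cn v)/D = 0.975878907593396/0.9948687153271805 = 0.9809122475747572

sn(u+v)=-0.865126 cn(u+v)=0.501554 dn(u+v)=0.980912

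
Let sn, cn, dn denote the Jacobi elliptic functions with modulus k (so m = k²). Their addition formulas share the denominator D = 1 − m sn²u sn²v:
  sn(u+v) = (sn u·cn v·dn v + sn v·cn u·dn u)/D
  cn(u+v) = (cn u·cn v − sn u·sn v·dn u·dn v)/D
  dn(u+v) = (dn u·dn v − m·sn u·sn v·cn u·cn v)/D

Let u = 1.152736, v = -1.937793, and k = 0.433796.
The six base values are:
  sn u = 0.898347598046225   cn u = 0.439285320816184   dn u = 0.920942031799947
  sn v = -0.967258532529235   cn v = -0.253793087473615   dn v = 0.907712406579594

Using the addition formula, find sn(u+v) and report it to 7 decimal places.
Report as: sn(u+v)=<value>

sn(u+v)=-0.6973455

m = k² = 0.188178969616
D = 1 − m·sn²u·sn²v = 0.8579160418681976
sn(u+v) = (sn u·cn v·dn v + sn v·cn u·dn u)/D = -0.5982639035067609/0.8579160418681976 = -0.6973455143745555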